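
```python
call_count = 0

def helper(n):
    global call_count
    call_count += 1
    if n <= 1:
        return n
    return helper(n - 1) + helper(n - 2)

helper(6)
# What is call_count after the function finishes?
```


helper(6) calls helper(5) and helper(4); each non-base call branches into two more.
Let C(k) = total number of calls made by helper(k), including the call to helper(k) itself.
Base cases: C(0) = 1, C(1) = 1
Recurrence: C(k) = 1 + C(k-1) + C(k-2)
  C(2) = 1 + C(1) + C(0) = 1 + 1 + 1 = 3
  C(3) = 1 + C(2) + C(1) = 1 + 3 + 1 = 5
  C(4) = 1 + C(3) + C(2) = 1 + 5 + 3 = 9
  C(5) = 1 + C(4) + C(3) = 1 + 9 + 5 = 15
  C(6) = 1 + C(5) + C(4) = 1 + 15 + 9 = 25
Total calls = C(6) = 25


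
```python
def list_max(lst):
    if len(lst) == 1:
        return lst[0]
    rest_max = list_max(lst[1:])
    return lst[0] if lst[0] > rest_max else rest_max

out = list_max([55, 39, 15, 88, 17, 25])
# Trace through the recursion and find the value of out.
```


list_max([55, 39, 15, 88, 17, 25])
= compare 55 with list_max([39, 15, 88, 17, 25])
= compare 39 with list_max([15, 88, 17, 25])
= compare 15 with list_max([88, 17, 25])
= compare 88 with list_max([17, 25])
= compare 17 with list_max([25])
Base: list_max([25]) = 25
compare 17 with 25: max = 25
compare 88 with 25: max = 88
compare 15 with 88: max = 88
compare 39 with 88: max = 88
compare 55 with 88: max = 88
= 88


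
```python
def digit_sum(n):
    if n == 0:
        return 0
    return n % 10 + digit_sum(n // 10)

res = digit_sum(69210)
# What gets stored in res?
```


digit_sum(69210)
= 0 + digit_sum(6921)
= 0 + 1 + digit_sum(692)
= 0 + 1 + 2 + digit_sum(69)
= 0 + 1 + 2 + 9 + digit_sum(6)
= 0 + 1 + 2 + 9 + 6 + digit_sum(0)
= 0 + 1 + 2 + 9 + 6 + 0
= 18


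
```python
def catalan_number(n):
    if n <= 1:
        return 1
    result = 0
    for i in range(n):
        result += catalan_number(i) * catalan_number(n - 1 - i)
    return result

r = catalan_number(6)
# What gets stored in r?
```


catalan_number(6)
= sum of catalan_number(i) * catalan_number(6-1-i) for i in 0..5
First compute sub-values bottom-up:
  catalan_number(0) = 1, catalan_number(1) = 1
  catalan_number(2) = 1*1 + 1*1 = 2
  catalan_number(3) = 1*2 + 1*1 + 2*1 = 5
  catalan_number(4) = 1*5 + 1*2 + 2*1 + 5*1 = 14
  catalan_number(5) = 1*14 + 1*5 + 2*2 + 5*1 + 14*1 = 42
Now catalan_number(6):
  catalan_number(0)*catalan_number(5) = 1*42 = 42
  catalan_number(1)*catalan_number(4) = 1*14 = 14
  catalan_number(2)*catalan_number(3) = 2*5 = 10
  catalan_number(3)*catalan_number(2) = 5*2 = 10
  catalan_number(4)*catalan_number(1) = 14*1 = 14
  catalan_number(5)*catalan_number(0) = 42*1 = 42
= 42 + 14 + 10 + 10 + 14 + 42
= 132


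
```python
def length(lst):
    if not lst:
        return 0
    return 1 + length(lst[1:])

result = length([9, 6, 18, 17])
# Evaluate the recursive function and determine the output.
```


length([9, 6, 18, 17])
= 1 + length([6, 18, 17])
= 1 + 1 + length([18, 17])
= 1 + 1 + 1 + length([17])
= 1 + 1 + 1 + 1 + length([])
= 1 + 1 + 1 + 1 + 0
= 4


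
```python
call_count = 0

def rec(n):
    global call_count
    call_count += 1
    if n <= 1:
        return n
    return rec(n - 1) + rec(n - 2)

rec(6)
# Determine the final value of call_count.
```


rec(6) calls rec(5) and rec(4); each non-base call branches into two more.
Let C(k) = total number of calls made by rec(k), including the call to rec(k) itself.
Base cases: C(0) = 1, C(1) = 1
Recurrence: C(k) = 1 + C(k-1) + C(k-2)
  C(2) = 1 + C(1) + C(0) = 1 + 1 + 1 = 3
  C(3) = 1 + C(2) + C(1) = 1 + 3 + 1 = 5
  C(4) = 1 + C(3) + C(2) = 1 + 5 + 3 = 9
  C(5) = 1 + C(4) + C(3) = 1 + 9 + 5 = 15
  C(6) = 1 + C(5) + C(4) = 1 + 15 + 9 = 25
Total calls = C(6) = 25


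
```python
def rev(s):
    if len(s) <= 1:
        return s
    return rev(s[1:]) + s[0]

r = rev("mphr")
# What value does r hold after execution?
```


rev("mphr")
= rev("phr") + "m"
= rev("hr") + "p" + "m"
= rev("r") + "h" + "p" + "m"
= "r" + "h" + "p" + "m"
= "rhpm"


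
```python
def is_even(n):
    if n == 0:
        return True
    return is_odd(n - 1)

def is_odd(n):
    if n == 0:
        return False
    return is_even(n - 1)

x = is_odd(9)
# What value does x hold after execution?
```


is_odd(9)
= is_even(8)
= is_odd(7)
= is_even(6)
= is_odd(5)
= is_even(4)
= is_odd(3)
= is_even(2)
= is_odd(1)
= is_even(0)
n == 0: return True
= True


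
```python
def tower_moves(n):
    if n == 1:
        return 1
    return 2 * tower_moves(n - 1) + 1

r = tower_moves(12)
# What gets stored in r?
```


tower_moves(12)
= 2 * tower_moves(11) + 1
= 2 * (2 * tower_moves(10) + 1) + 1
= 2 * (2 * (2 * tower_moves(9) + 1) + 1) + 1
= 2 * (2 * (2 * (2 * tower_moves(8) + 1) + 1) + 1) + 1
= 2 * (2 * (2 * (2 * (2 * tower_moves(7) + 1) + 1) + 1) + 1) + 1
= 2 * (2 * (2 * (2 * (2 * (2 * tower_moves(6) + 1) + 1) + 1) + 1) + 1) + 1
= 2 * (2 * (2 * (2 * (2 * (2 * (2 * tower_moves(5) + 1) + 1) + 1) + 1) + 1) + 1) + 1
= 2 * (2 * (2 * (2 * (2 * (2 * (2 * (2 * tower_moves(4) + 1) + 1) + 1) + 1) + 1) + 1) + 1) + 1
= 2 * (2 * (2 * (2 * (2 * (2 * (2 * (2 * (2 * tower_moves(3) + 1) + 1) + 1) + 1) + 1) + 1) + 1) + 1) + 1
= 2 * (2 * (2 * (2 * (2 * (2 * (2 * (2 * (2 * (2 * tower_moves(2) + 1) + 1) + 1) + 1) + 1) + 1) + 1) + 1) + 1) + 1
= 2 * (2 * (2 * (2 * (2 * (2 * (2 * (2 * (2 * (2 * (2 * tower_moves(1) + 1) + 1) + 1) + 1) + 1) + 1) + 1) + 1) + 1) + 1) + 1
Now compute bottom-up:
tower_moves(1) = 1
tower_moves(2) = 2 * 1 + 1 = 3
tower_moves(3) = 2 * 3 + 1 = 7
tower_moves(4) = 2 * 7 + 1 = 15
tower_moves(5) = 2 * 15 + 1 = 31
tower_moves(6) = 2 * 31 + 1 = 63
tower_moves(7) = 2 * 63 + 1 = 127
tower_moves(8) = 2 * 127 + 1 = 255
tower_moves(9) = 2 * 255 + 1 = 511
tower_moves(10) = 2 * 511 + 1 = 1023
tower_moves(11) = 2 * 1023 + 1 = 2047
tower_moves(12) = 2 * 2047 + 1 = 4095
= 4095


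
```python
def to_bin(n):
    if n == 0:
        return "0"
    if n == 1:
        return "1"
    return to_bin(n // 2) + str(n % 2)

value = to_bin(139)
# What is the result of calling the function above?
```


to_bin(139)
= to_bin(69) + "1"
= to_bin(34) + "1" + "1"
= to_bin(17) + "0" + "1" + "1"
= to_bin(8) + "1" + "0" + "1" + "1"
= to_bin(4) + "0" + "1" + "0" + "1" + "1"
= to_bin(2) + "0" + "0" + "1" + "0" + "1" + "1"
= to_bin(1) + "0" + "0" + "0" + "1" + "0" + "1" + "1"
= "1" + "0" + "0" + "0" + "1" + "0" + "1" + "1"
= "10001011"


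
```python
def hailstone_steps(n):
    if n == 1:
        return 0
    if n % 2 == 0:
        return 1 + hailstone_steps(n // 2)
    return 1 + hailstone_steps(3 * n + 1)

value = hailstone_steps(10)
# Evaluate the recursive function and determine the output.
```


hailstone_steps(10)
10 is even -> hailstone_steps(5)
5 is odd -> 3*5+1 = 16 -> hailstone_steps(16)
16 is even -> hailstone_steps(8)
8 is even -> hailstone_steps(4)
4 is even -> hailstone_steps(2)
2 is even -> hailstone_steps(1)
Reached 1 after 6 steps
= 6


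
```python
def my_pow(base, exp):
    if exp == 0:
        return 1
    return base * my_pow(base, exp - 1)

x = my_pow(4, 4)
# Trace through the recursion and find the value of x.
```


my_pow(4, 4)
= 4 * my_pow(4, 3)
= 4 * 4 * my_pow(4, 2)
= 4 * 4 * 4 * my_pow(4, 1)
= 4 * 4 * 4 * 4 * my_pow(4, 0)
= 4 * 4 * 4 * 4 * 1
= 256


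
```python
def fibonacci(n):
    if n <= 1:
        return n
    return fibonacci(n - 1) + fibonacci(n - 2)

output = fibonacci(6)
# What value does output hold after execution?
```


fibonacci(6)
= fibonacci(5) + fibonacci(4)
= (fibonacci(4) + fibonacci(3)) + fibonacci(4)
Computing bottom-up: fibonacci(0)=0, fibonacci(1)=1, fibonacci(2)=1, fibonacci(3)=2, fibonacci(4)=3, fibonacci(5)=5, fibonacci(6)=8
= 8


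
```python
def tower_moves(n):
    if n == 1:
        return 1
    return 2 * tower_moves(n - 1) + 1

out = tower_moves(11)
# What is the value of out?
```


tower_moves(11)
= 2 * tower_moves(10) + 1
= 2 * (2 * tower_moves(9) + 1) + 1
= 2 * (2 * (2 * tower_moves(8) + 1) + 1) + 1
= 2 * (2 * (2 * (2 * tower_moves(7) + 1) + 1) + 1) + 1
= 2 * (2 * (2 * (2 * (2 * tower_moves(6) + 1) + 1) + 1) + 1) + 1
= 2 * (2 * (2 * (2 * (2 * (2 * tower_moves(5) + 1) + 1) + 1) + 1) + 1) + 1
= 2 * (2 * (2 * (2 * (2 * (2 * (2 * tower_moves(4) + 1) + 1) + 1) + 1) + 1) + 1) + 1
= 2 * (2 * (2 * (2 * (2 * (2 * (2 * (2 * tower_moves(3) + 1) + 1) + 1) + 1) + 1) + 1) + 1) + 1
= 2 * (2 * (2 * (2 * (2 * (2 * (2 * (2 * (2 * tower_moves(2) + 1) + 1) + 1) + 1) + 1) + 1) + 1) + 1) + 1
= 2 * (2 * (2 * (2 * (2 * (2 * (2 * (2 * (2 * (2 * tower_moves(1) + 1) + 1) + 1) + 1) + 1) + 1) + 1) + 1) + 1) + 1
Now compute bottom-up:
tower_moves(1) = 1
tower_moves(2) = 2 * 1 + 1 = 3
tower_moves(3) = 2 * 3 + 1 = 7
tower_moves(4) = 2 * 7 + 1 = 15
tower_moves(5) = 2 * 15 + 1 = 31
tower_moves(6) = 2 * 31 + 1 = 63
tower_moves(7) = 2 * 63 + 1 = 127
tower_moves(8) = 2 * 127 + 1 = 255
tower_moves(9) = 2 * 255 + 1 = 511
tower_moves(10) = 2 * 511 + 1 = 1023
tower_moves(11) = 2 * 1023 + 1 = 2047
= 2047


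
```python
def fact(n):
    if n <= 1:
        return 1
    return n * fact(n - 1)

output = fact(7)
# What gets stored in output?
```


fact(7)
= 7 * fact(6)
= 7 * 6 * fact(5)
= 7 * 6 * 5 * fact(4)
= 7 * 6 * 5 * 4 * fact(3)
= 7 * 6 * 5 * 4 * 3 * fact(2)
= 7 * 6 * 5 * 4 * 3 * 2 * fact(1)
= 7 * 6 * 5 * 4 * 3 * 2 * 1
= 5040


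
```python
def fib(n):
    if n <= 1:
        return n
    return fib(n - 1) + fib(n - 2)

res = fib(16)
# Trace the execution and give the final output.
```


fib(16)
= fib(15) + fib(14)
= (fib(14) + fib(13)) + fib(14)
Computing bottom-up: fib(0)=0, fib(1)=1, fib(2)=1, fib(3)=2, fib(4)=3, fib(5)=5, fib(6)=8, fib(7)=13, fib(8)=21, fib(9)=34, fib(10)=55, fib(11)=89, fib(12)=144, fib(13)=233, fib(14)=377, fib(15)=610, fib(16)=987
= 987


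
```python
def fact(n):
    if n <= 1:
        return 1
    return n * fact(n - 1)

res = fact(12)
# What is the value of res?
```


fact(12)
= 12 * fact(11)
= 12 * 11 * fact(10)
= 12 * 11 * 10 * fact(9)
= 12 * 11 * 10 * 9 * fact(8)
= 12 * 11 * 10 * 9 * 8 * fact(7)
= 12 * 11 * 10 * 9 * 8 * 7 * fact(6)
= 12 * 11 * 10 * 9 * 8 * 7 * 6 * fact(5)
= 12 * 11 * 10 * 9 * 8 * 7 * 6 * 5 * fact(4)
= 12 * 11 * 10 * 9 * 8 * 7 * 6 * 5 * 4 * fact(3)
= 12 * 11 * 10 * 9 * 8 * 7 * 6 * 5 * 4 * 3 * fact(2)
= 12 * 11 * 10 * 9 * 8 * 7 * 6 * 5 * 4 * 3 * 2 * fact(1)
= 12 * 11 * 10 * 9 * 8 * 7 * 6 * 5 * 4 * 3 * 2 * 1
= 479001600


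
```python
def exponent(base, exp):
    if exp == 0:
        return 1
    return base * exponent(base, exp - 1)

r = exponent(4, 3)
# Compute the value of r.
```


exponent(4, 3)
= 4 * exponent(4, 2)
= 4 * 4 * exponent(4, 1)
= 4 * 4 * 4 * exponent(4, 0)
= 4 * 4 * 4 * 1
= 64


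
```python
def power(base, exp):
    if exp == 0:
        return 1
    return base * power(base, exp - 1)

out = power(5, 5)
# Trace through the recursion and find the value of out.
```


power(5, 5)
= 5 * power(5, 4)
= 5 * 5 * power(5, 3)
= 5 * 5 * 5 * power(5, 2)
= 5 * 5 * 5 * 5 * power(5, 1)
= 5 * 5 * 5 * 5 * 5 * power(5, 0)
= 5 * 5 * 5 * 5 * 5 * 1
= 3125


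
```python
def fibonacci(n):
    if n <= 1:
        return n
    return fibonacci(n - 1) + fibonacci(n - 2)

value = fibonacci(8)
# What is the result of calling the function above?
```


fibonacci(8)
= fibonacci(7) + fibonacci(6)
= (fibonacci(6) + fibonacci(5)) + fibonacci(6)
Computing bottom-up: fibonacci(0)=0, fibonacci(1)=1, fibonacci(2)=1, fibonacci(3)=2, fibonacci(4)=3, fibonacci(5)=5, fibonacci(6)=8, fibonacci(7)=13, fibonacci(8)=21
= 21


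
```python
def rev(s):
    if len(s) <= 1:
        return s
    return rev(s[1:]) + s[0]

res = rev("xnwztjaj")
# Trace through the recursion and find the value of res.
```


rev("xnwztjaj")
= rev("nwztjaj") + "x"
= rev("wztjaj") + "n" + "x"
= rev("ztjaj") + "w" + "n" + "x"
= rev("tjaj") + "z" + "w" + "n" + "x"
= rev("jaj") + "t" + "z" + "w" + "n" + "x"
= rev("aj") + "j" + "t" + "z" + "w" + "n" + "x"
= rev("j") + "a" + "j" + "t" + "z" + "w" + "n" + "x"
= "j" + "a" + "j" + "t" + "z" + "w" + "n" + "x"
= "jajtzwnx"


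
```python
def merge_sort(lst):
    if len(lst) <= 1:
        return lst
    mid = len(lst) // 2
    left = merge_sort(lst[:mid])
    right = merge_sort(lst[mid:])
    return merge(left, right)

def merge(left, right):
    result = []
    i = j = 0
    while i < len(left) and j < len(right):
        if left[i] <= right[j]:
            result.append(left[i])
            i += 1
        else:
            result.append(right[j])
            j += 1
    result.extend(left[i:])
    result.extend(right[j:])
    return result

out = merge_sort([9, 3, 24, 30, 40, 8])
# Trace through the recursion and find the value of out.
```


merge_sort([9, 3, 24, 30, 40, 8])
Split into [9, 3, 24] and [30, 40, 8]
Left sorted: [3, 9, 24]
Right sorted: [8, 30, 40]
Merge [3, 9, 24] and [8, 30, 40]
= [3, 8, 9, 24, 30, 40]


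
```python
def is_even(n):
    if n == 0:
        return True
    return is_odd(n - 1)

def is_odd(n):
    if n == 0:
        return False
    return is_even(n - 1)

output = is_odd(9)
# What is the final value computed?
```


is_odd(9)
= is_even(8)
= is_odd(7)
= is_even(6)
= is_odd(5)
= is_even(4)
= is_odd(3)
= is_even(2)
= is_odd(1)
= is_even(0)
n == 0: return True
= True


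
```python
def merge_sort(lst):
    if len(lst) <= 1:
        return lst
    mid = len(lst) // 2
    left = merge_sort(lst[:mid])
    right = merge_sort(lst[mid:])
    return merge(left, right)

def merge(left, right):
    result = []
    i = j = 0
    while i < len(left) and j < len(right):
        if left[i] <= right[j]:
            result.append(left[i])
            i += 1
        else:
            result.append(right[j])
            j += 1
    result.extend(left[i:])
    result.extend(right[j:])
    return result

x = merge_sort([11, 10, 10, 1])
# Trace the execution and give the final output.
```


merge_sort([11, 10, 10, 1])
Split into [11, 10] and [10, 1]
Left sorted: [10, 11]
Right sorted: [1, 10]
Merge [10, 11] and [1, 10]
= [1, 10, 10, 11]


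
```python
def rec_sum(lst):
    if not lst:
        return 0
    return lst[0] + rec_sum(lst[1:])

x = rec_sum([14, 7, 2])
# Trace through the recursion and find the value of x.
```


rec_sum([14, 7, 2])
= 14 + rec_sum([7, 2])
= 14 + 7 + rec_sum([2])
= 14 + 7 + 2 + rec_sum([])
= 14 + 7 + 2 + 0
= 23


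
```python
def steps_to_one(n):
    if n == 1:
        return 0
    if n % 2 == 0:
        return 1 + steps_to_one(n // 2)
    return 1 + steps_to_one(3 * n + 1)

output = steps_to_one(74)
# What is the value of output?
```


steps_to_one(74)
74 is even -> steps_to_one(37)
37 is odd -> 3*37+1 = 112 -> steps_to_one(112)
112 is even -> steps_to_one(56)
56 is even -> steps_to_one(28)
28 is even -> steps_to_one(14)
14 is even -> steps_to_one(7)
7 is odd -> 3*7+1 = 22 -> steps_to_one(22)
22 is even -> steps_to_one(11)
11 is odd -> 3*11+1 = 34 -> steps_to_one(34)
34 is even -> steps_to_one(17)
17 is odd -> 3*17+1 = 52 -> steps_to_one(52)
52 is even -> steps_to_one(26)
26 is even -> steps_to_one(13)
13 is odd -> 3*13+1 = 40 -> steps_to_one(40)
40 is even -> steps_to_one(20)
20 is even -> steps_to_one(10)
10 is even -> steps_to_one(5)
5 is odd -> 3*5+1 = 16 -> steps_to_one(16)
16 is even -> steps_to_one(8)
8 is even -> steps_to_one(4)
4 is even -> steps_to_one(2)
2 is even -> steps_to_one(1)
Reached 1 after 22 steps
= 22


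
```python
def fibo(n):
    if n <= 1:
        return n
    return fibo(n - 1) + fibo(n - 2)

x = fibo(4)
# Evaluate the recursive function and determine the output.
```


fibo(4)
= fibo(3) + fibo(2)
= (fibo(2) + fibo(1)) + fibo(2)
Computing bottom-up: fibo(0)=0, fibo(1)=1, fibo(2)=1, fibo(3)=2, fibo(4)=3
= 3


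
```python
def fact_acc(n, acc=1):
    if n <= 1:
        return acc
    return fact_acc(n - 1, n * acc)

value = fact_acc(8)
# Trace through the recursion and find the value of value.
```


fact_acc(8, 1)
= fact_acc(7, 8 * 1) = fact_acc(7, 8)
= fact_acc(6, 7 * 8) = fact_acc(6, 56)
= fact_acc(5, 6 * 56) = fact_acc(5, 336)
= fact_acc(4, 5 * 336) = fact_acc(4, 1680)
= fact_acc(3, 4 * 1680) = fact_acc(3, 6720)
= fact_acc(2, 3 * 6720) = fact_acc(2, 20160)
= fact_acc(1, 2 * 20160) = fact_acc(1, 40320)
n <= 1, return acc = 40320


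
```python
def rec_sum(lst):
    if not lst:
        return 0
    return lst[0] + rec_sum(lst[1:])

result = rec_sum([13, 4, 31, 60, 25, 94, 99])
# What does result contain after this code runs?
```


rec_sum([13, 4, 31, 60, 25, 94, 99])
= 13 + rec_sum([4, 31, 60, 25, 94, 99])
= 13 + 4 + rec_sum([31, 60, 25, 94, 99])
= 13 + 4 + 31 + rec_sum([60, 25, 94, 99])
= 13 + 4 + 31 + 60 + rec_sum([25, 94, 99])
= 13 + 4 + 31 + 60 + 25 + rec_sum([94, 99])
= 13 + 4 + 31 + 60 + 25 + 94 + rec_sum([99])
= 13 + 4 + 31 + 60 + 25 + 94 + 99 + rec_sum([])
= 13 + 4 + 31 + 60 + 25 + 94 + 99 + 0
= 326


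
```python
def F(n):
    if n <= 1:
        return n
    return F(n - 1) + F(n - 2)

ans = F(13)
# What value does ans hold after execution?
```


F(13)
= F(12) + F(11)
= (F(11) + F(10)) + F(11)
Computing bottom-up: F(0)=0, F(1)=1, F(2)=1, F(3)=2, F(4)=3, F(5)=5, F(6)=8, F(7)=13, F(8)=21, F(9)=34, F(10)=55, F(11)=89, F(12)=144, F(13)=233
= 233


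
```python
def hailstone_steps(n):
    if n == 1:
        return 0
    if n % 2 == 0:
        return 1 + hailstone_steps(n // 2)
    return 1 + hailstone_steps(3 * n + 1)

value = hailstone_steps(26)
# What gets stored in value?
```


hailstone_steps(26)
26 is even -> hailstone_steps(13)
13 is odd -> 3*13+1 = 40 -> hailstone_steps(40)
40 is even -> hailstone_steps(20)
20 is even -> hailstone_steps(10)
10 is even -> hailstone_steps(5)
5 is odd -> 3*5+1 = 16 -> hailstone_steps(16)
16 is even -> hailstone_steps(8)
8 is even -> hailstone_steps(4)
4 is even -> hailstone_steps(2)
2 is even -> hailstone_steps(1)
Reached 1 after 10 steps
= 10


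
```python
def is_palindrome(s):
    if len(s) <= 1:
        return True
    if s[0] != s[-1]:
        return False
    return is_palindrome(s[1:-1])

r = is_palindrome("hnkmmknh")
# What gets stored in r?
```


is_palindrome("hnkmmknh")
"hnkmmknh": s[0]='h' == s[-1]='h' -> is_palindrome("nkmmkn")
"nkmmkn": s[0]='n' == s[-1]='n' -> is_palindrome("kmmk")
"kmmk": s[0]='k' == s[-1]='k' -> is_palindrome("mm")
"mm": s[0]='m' == s[-1]='m' -> is_palindrome("")
"": len <= 1 -> True
= True


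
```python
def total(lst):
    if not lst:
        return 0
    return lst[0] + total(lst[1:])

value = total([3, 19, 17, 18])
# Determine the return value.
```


total([3, 19, 17, 18])
= 3 + total([19, 17, 18])
= 3 + 19 + total([17, 18])
= 3 + 19 + 17 + total([18])
= 3 + 19 + 17 + 18 + total([])
= 3 + 19 + 17 + 18 + 0
= 57


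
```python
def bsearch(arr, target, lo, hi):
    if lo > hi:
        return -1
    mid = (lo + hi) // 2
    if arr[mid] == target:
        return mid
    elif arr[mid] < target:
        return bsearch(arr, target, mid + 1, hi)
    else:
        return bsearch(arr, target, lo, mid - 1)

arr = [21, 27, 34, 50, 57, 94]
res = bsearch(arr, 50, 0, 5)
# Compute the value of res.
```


bsearch(arr, 50, 0, 5)
lo=0, hi=5, mid=2, arr[mid]=34
34 < 50, search right half
lo=3, hi=5, mid=4, arr[mid]=57
57 > 50, search left half
lo=3, hi=3, mid=3, arr[mid]=50
arr[3] == 50, found at index 3
= 3


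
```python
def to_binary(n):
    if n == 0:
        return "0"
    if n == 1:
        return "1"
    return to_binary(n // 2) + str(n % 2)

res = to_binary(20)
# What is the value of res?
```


to_binary(20)
= to_binary(10) + "0"
= to_binary(5) + "0" + "0"
= to_binary(2) + "1" + "0" + "0"
= to_binary(1) + "0" + "1" + "0" + "0"
= "1" + "0" + "1" + "0" + "0"
= "10100"


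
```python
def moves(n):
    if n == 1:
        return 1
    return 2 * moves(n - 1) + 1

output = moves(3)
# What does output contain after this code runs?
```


moves(3)
= 2 * moves(2) + 1
= 2 * (2 * moves(1) + 1) + 1
Now compute bottom-up:
moves(1) = 1
moves(2) = 2 * 1 + 1 = 3
moves(3) = 2 * 3 + 1 = 7
= 7


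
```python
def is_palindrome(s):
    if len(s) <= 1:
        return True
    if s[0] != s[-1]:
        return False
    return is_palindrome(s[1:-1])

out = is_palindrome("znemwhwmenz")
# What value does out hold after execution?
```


is_palindrome("znemwhwmenz")
"znemwhwmenz": s[0]='z' == s[-1]='z' -> is_palindrome("nemwhwmen")
"nemwhwmen": s[0]='n' == s[-1]='n' -> is_palindrome("emwhwme")
"emwhwme": s[0]='e' == s[-1]='e' -> is_palindrome("mwhwm")
"mwhwm": s[0]='m' == s[-1]='m' -> is_palindrome("whw")
"whw": s[0]='w' == s[-1]='w' -> is_palindrome("h")
"h": len <= 1 -> True
= True


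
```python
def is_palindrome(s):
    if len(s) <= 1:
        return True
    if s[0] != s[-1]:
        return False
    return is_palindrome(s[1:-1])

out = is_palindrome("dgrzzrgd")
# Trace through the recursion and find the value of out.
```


is_palindrome("dgrzzrgd")
"dgrzzrgd": s[0]='d' == s[-1]='d' -> is_palindrome("grzzrg")
"grzzrg": s[0]='g' == s[-1]='g' -> is_palindrome("rzzr")
"rzzr": s[0]='r' == s[-1]='r' -> is_palindrome("zz")
"zz": s[0]='z' == s[-1]='z' -> is_palindrome("")
"": len <= 1 -> True
= True


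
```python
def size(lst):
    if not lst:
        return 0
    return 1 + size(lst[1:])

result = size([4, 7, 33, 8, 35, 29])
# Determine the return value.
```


size([4, 7, 33, 8, 35, 29])
= 1 + size([7, 33, 8, 35, 29])
= 1 + 1 + size([33, 8, 35, 29])
= 1 + 1 + 1 + size([8, 35, 29])
= 1 + 1 + 1 + 1 + size([35, 29])
= 1 + 1 + 1 + 1 + 1 + size([29])
= 1 + 1 + 1 + 1 + 1 + 1 + size([])
= 1 + 1 + 1 + 1 + 1 + 1 + 0
= 6


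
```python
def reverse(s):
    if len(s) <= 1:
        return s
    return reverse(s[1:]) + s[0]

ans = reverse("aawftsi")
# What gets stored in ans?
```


reverse("aawftsi")
= reverse("awftsi") + "a"
= reverse("wftsi") + "a" + "a"
= reverse("ftsi") + "w" + "a" + "a"
= reverse("tsi") + "f" + "w" + "a" + "a"
= reverse("si") + "t" + "f" + "w" + "a" + "a"
= reverse("i") + "s" + "t" + "f" + "w" + "a" + "a"
= "i" + "s" + "t" + "f" + "w" + "a" + "a"
= "istfwaa"


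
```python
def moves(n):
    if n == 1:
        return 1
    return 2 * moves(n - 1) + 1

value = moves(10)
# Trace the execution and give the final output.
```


moves(10)
= 2 * moves(9) + 1
= 2 * (2 * moves(8) + 1) + 1
= 2 * (2 * (2 * moves(7) + 1) + 1) + 1
= 2 * (2 * (2 * (2 * moves(6) + 1) + 1) + 1) + 1
= 2 * (2 * (2 * (2 * (2 * moves(5) + 1) + 1) + 1) + 1) + 1
= 2 * (2 * (2 * (2 * (2 * (2 * moves(4) + 1) + 1) + 1) + 1) + 1) + 1
= 2 * (2 * (2 * (2 * (2 * (2 * (2 * moves(3) + 1) + 1) + 1) + 1) + 1) + 1) + 1
= 2 * (2 * (2 * (2 * (2 * (2 * (2 * (2 * moves(2) + 1) + 1) + 1) + 1) + 1) + 1) + 1) + 1
= 2 * (2 * (2 * (2 * (2 * (2 * (2 * (2 * (2 * moves(1) + 1) + 1) + 1) + 1) + 1) + 1) + 1) + 1) + 1
Now compute bottom-up:
moves(1) = 1
moves(2) = 2 * 1 + 1 = 3
moves(3) = 2 * 3 + 1 = 7
moves(4) = 2 * 7 + 1 = 15
moves(5) = 2 * 15 + 1 = 31
moves(6) = 2 * 31 + 1 = 63
moves(7) = 2 * 63 + 1 = 127
moves(8) = 2 * 127 + 1 = 255
moves(9) = 2 * 255 + 1 = 511
moves(10) = 2 * 511 + 1 = 1023
= 1023


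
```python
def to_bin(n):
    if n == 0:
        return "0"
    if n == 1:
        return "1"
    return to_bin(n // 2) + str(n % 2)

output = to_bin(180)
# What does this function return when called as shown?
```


to_bin(180)
= to_bin(90) + "0"
= to_bin(45) + "0" + "0"
= to_bin(22) + "1" + "0" + "0"
= to_bin(11) + "0" + "1" + "0" + "0"
= to_bin(5) + "1" + "0" + "1" + "0" + "0"
= to_bin(2) + "1" + "1" + "0" + "1" + "0" + "0"
= to_bin(1) + "0" + "1" + "1" + "0" + "1" + "0" + "0"
= "1" + "0" + "1" + "1" + "0" + "1" + "0" + "0"
= "10110100"


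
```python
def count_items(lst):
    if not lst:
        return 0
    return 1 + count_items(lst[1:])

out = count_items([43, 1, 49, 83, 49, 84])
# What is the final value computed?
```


count_items([43, 1, 49, 83, 49, 84])
= 1 + count_items([1, 49, 83, 49, 84])
= 1 + 1 + count_items([49, 83, 49, 84])
= 1 + 1 + 1 + count_items([83, 49, 84])
= 1 + 1 + 1 + 1 + count_items([49, 84])
= 1 + 1 + 1 + 1 + 1 + count_items([84])
= 1 + 1 + 1 + 1 + 1 + 1 + count_items([])
= 1 + 1 + 1 + 1 + 1 + 1 + 0
= 6


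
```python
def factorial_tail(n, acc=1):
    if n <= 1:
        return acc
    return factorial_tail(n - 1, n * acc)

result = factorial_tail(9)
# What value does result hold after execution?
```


factorial_tail(9, 1)
= factorial_tail(8, 9 * 1) = factorial_tail(8, 9)
= factorial_tail(7, 8 * 9) = factorial_tail(7, 72)
= factorial_tail(6, 7 * 72) = factorial_tail(6, 504)
= factorial_tail(5, 6 * 504) = factorial_tail(5, 3024)
= factorial_tail(4, 5 * 3024) = factorial_tail(4, 15120)
= factorial_tail(3, 4 * 15120) = factorial_tail(3, 60480)
= factorial_tail(2, 3 * 60480) = factorial_tail(2, 181440)
= factorial_tail(1, 2 * 181440) = factorial_tail(1, 362880)
n <= 1, return acc = 362880


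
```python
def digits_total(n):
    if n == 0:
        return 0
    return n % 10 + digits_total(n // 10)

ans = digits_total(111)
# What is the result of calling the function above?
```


digits_total(111)
= 1 + digits_total(11)
= 1 + 1 + digits_total(1)
= 1 + 1 + 1 + digits_total(0)
= 1 + 1 + 1 + 0
= 3


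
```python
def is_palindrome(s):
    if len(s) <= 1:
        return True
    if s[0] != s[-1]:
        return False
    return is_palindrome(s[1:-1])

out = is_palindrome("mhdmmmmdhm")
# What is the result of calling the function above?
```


is_palindrome("mhdmmmmdhm")
"mhdmmmmdhm": s[0]='m' == s[-1]='m' -> is_palindrome("hdmmmmdh")
"hdmmmmdh": s[0]='h' == s[-1]='h' -> is_palindrome("dmmmmd")
"dmmmmd": s[0]='d' == s[-1]='d' -> is_palindrome("mmmm")
"mmmm": s[0]='m' == s[-1]='m' -> is_palindrome("mm")
"mm": s[0]='m' == s[-1]='m' -> is_palindrome("")
"": len <= 1 -> True
= True


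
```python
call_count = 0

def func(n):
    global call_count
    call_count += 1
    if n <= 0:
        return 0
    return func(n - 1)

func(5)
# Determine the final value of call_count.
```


func(5) calls func(4) calls ... calls func(0)
Total calls: 5 + 1 (for base case) = 6


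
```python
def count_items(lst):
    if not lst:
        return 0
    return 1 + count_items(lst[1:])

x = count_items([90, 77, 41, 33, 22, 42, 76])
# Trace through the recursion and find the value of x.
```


count_items([90, 77, 41, 33, 22, 42, 76])
= 1 + count_items([77, 41, 33, 22, 42, 76])
= 1 + 1 + count_items([41, 33, 22, 42, 76])
= 1 + 1 + 1 + count_items([33, 22, 42, 76])
= 1 + 1 + 1 + 1 + count_items([22, 42, 76])
= 1 + 1 + 1 + 1 + 1 + count_items([42, 76])
= 1 + 1 + 1 + 1 + 1 + 1 + count_items([76])
= 1 + 1 + 1 + 1 + 1 + 1 + 1 + count_items([])
= 1 + 1 + 1 + 1 + 1 + 1 + 1 + 0
= 7


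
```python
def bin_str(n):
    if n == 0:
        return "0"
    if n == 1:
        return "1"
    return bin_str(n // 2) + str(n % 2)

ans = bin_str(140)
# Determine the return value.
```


bin_str(140)
= bin_str(70) + "0"
= bin_str(35) + "0" + "0"
= bin_str(17) + "1" + "0" + "0"
= bin_str(8) + "1" + "1" + "0" + "0"
= bin_str(4) + "0" + "1" + "1" + "0" + "0"
= bin_str(2) + "0" + "0" + "1" + "1" + "0" + "0"
= bin_str(1) + "0" + "0" + "0" + "1" + "1" + "0" + "0"
= "1" + "0" + "0" + "0" + "1" + "1" + "0" + "0"
= "10001100"


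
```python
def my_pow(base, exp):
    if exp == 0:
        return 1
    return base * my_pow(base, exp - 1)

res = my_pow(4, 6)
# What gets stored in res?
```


my_pow(4, 6)
= 4 * my_pow(4, 5)
= 4 * 4 * my_pow(4, 4)
= 4 * 4 * 4 * my_pow(4, 3)
= 4 * 4 * 4 * 4 * my_pow(4, 2)
= 4 * 4 * 4 * 4 * 4 * my_pow(4, 1)
= 4 * 4 * 4 * 4 * 4 * 4 * my_pow(4, 0)
= 4 * 4 * 4 * 4 * 4 * 4 * 1
= 4096


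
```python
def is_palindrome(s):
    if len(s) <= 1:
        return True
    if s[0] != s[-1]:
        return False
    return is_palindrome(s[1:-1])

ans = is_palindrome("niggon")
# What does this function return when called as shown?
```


is_palindrome("niggon")
"niggon": s[0]='n' == s[-1]='n' -> is_palindrome("iggo")
"iggo": s[0]='i' != s[-1]='o' -> False
= False


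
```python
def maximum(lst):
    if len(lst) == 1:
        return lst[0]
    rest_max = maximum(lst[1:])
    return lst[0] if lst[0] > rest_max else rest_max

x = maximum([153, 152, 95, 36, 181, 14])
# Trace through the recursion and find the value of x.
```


maximum([153, 152, 95, 36, 181, 14])
= compare 153 with maximum([152, 95, 36, 181, 14])
= compare 152 with maximum([95, 36, 181, 14])
= compare 95 with maximum([36, 181, 14])
= compare 36 with maximum([181, 14])
= compare 181 with maximum([14])
Base: maximum([14]) = 14
compare 181 with 14: max = 181
compare 36 with 181: max = 181
compare 95 with 181: max = 181
compare 152 with 181: max = 181
compare 153 with 181: max = 181
= 181


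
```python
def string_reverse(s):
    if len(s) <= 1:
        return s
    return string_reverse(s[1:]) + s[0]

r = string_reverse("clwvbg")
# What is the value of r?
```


string_reverse("clwvbg")
= string_reverse("lwvbg") + "c"
= string_reverse("wvbg") + "l" + "c"
= string_reverse("vbg") + "w" + "l" + "c"
= string_reverse("bg") + "v" + "w" + "l" + "c"
= string_reverse("g") + "b" + "v" + "w" + "l" + "c"
= "g" + "b" + "v" + "w" + "l" + "c"
= "gbvwlc"


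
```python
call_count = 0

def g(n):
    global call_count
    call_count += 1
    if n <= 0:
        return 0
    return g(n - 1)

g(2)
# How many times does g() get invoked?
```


g(2) calls g(1) calls ... calls g(0)
Total calls: 2 + 1 (for base case) = 3


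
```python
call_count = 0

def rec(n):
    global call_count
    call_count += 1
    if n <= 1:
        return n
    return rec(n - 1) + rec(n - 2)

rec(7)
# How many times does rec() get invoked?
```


rec(7) calls rec(6) and rec(5); each non-base call branches into two more.
Let C(k) = total number of calls made by rec(k), including the call to rec(k) itself.
Base cases: C(0) = 1, C(1) = 1
Recurrence: C(k) = 1 + C(k-1) + C(k-2)
  C(2) = 1 + C(1) + C(0) = 1 + 1 + 1 = 3
  C(3) = 1 + C(2) + C(1) = 1 + 3 + 1 = 5
  C(4) = 1 + C(3) + C(2) = 1 + 5 + 3 = 9
  C(5) = 1 + C(4) + C(3) = 1 + 9 + 5 = 15
  C(6) = 1 + C(5) + C(4) = 1 + 15 + 9 = 25
  C(7) = 1 + C(6) + C(5) = 1 + 25 + 15 = 41
Total calls = C(7) = 41


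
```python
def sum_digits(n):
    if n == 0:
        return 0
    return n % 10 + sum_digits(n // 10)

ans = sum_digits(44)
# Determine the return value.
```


sum_digits(44)
= 4 + sum_digits(4)
= 4 + 4 + sum_digits(0)
= 4 + 4 + 0
= 8


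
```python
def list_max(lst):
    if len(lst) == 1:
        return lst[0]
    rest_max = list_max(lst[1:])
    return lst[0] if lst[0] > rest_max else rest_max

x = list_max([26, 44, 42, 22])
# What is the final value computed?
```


list_max([26, 44, 42, 22])
= compare 26 with list_max([44, 42, 22])
= compare 44 with list_max([42, 22])
= compare 42 with list_max([22])
Base: list_max([22]) = 22
compare 42 with 22: max = 42
compare 44 with 42: max = 44
compare 26 with 44: max = 44
= 44


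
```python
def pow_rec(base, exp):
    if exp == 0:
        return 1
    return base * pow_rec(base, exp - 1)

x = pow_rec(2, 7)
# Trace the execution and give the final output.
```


pow_rec(2, 7)
= 2 * pow_rec(2, 6)
= 2 * 2 * pow_rec(2, 5)
= 2 * 2 * 2 * pow_rec(2, 4)
= 2 * 2 * 2 * 2 * pow_rec(2, 3)
= 2 * 2 * 2 * 2 * 2 * pow_rec(2, 2)
= 2 * 2 * 2 * 2 * 2 * 2 * pow_rec(2, 1)
= 2 * 2 * 2 * 2 * 2 * 2 * 2 * pow_rec(2, 0)
= 2 * 2 * 2 * 2 * 2 * 2 * 2 * 1
= 128


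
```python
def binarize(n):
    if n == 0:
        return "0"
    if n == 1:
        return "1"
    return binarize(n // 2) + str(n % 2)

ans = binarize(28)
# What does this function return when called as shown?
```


binarize(28)
= binarize(14) + "0"
= binarize(7) + "0" + "0"
= binarize(3) + "1" + "0" + "0"
= binarize(1) + "1" + "1" + "0" + "0"
= "1" + "1" + "1" + "0" + "0"
= "11100"


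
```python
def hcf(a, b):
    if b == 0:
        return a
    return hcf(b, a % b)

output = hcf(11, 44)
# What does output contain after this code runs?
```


hcf(11, 44)
= hcf(44, 11 % 44) = hcf(44, 11)
= hcf(11, 44 % 11) = hcf(11, 0)
b == 0, return a = 11


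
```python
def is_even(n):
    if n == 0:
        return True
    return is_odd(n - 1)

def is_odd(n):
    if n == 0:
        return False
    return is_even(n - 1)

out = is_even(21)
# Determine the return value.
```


is_even(21)
= is_odd(20)
= is_even(19)
= is_odd(18)
= is_even(17)
= is_odd(16)
= is_even(15)
= is_odd(14)
= is_even(13)
= is_odd(12)
= is_even(11)
= is_odd(10)
= is_even(9)
= is_odd(8)
= is_even(7)
= is_odd(6)
= is_even(5)
= is_odd(4)
= is_even(3)
= is_odd(2)
= is_even(1)
= is_odd(0)
n == 0: return False
= False


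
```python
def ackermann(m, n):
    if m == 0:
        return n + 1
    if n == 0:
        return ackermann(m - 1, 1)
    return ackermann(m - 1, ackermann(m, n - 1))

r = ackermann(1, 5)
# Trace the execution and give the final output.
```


ackermann(1, 5)
= ackermann(0, ackermann(1, 4))
First compute ackermann(1, 4) = 6
= ackermann(0, 6)
= 7


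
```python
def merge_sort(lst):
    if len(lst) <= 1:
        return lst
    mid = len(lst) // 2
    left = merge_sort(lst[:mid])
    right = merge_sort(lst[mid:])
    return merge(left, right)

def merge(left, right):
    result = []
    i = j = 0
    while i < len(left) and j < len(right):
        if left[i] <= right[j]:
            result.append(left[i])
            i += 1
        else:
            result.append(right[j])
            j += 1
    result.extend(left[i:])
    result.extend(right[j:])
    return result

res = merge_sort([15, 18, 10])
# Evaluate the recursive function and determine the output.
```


merge_sort([15, 18, 10])
Split into [15] and [18, 10]
Left sorted: [15]
Right sorted: [10, 18]
Merge [15] and [10, 18]
= [10, 15, 18]


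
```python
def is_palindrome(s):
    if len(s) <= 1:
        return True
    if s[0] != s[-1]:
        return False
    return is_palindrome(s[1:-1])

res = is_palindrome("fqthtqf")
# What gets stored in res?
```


is_palindrome("fqthtqf")
"fqthtqf": s[0]='f' == s[-1]='f' -> is_palindrome("qthtq")
"qthtq": s[0]='q' == s[-1]='q' -> is_palindrome("tht")
"tht": s[0]='t' == s[-1]='t' -> is_palindrome("h")
"h": len <= 1 -> True
= True


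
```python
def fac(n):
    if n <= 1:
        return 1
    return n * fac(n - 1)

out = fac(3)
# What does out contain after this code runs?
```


fac(3)
= 3 * fac(2)
= 3 * 2 * fac(1)
= 3 * 2 * 1
= 6


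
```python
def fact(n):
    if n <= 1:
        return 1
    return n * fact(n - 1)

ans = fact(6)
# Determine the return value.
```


fact(6)
= 6 * fact(5)
= 6 * 5 * fact(4)
= 6 * 5 * 4 * fact(3)
= 6 * 5 * 4 * 3 * fact(2)
= 6 * 5 * 4 * 3 * 2 * fact(1)
= 6 * 5 * 4 * 3 * 2 * 1
= 720


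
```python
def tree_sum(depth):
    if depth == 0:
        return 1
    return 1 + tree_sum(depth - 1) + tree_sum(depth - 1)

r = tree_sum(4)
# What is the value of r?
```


tree_sum(4)
= 1 + tree_sum(3) + tree_sum(3)
= 1 + 2 * tree_sum(3)
tree_sum(k) = 2^(k+1) - 1
tree_sum(0) = 1
tree_sum(1) = 3
tree_sum(2) = 7
tree_sum(3) = 15
tree_sum(4) = 31
tree_sum(4) = 2^5 - 1 = 31


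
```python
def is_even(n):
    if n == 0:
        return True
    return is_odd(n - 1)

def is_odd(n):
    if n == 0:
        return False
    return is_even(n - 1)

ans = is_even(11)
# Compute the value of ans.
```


is_even(11)
= is_odd(10)
= is_even(9)
= is_odd(8)
= is_even(7)
= is_odd(6)
= is_even(5)
= is_odd(4)
= is_even(3)
= is_odd(2)
= is_even(1)
= is_odd(0)
n == 0: return False
= False


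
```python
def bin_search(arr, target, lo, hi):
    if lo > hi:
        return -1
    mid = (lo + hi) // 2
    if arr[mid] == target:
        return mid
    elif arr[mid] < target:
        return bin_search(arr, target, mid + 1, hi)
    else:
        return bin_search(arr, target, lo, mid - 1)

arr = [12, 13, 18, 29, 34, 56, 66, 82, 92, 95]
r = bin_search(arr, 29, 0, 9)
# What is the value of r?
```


bin_search(arr, 29, 0, 9)
lo=0, hi=9, mid=4, arr[mid]=34
34 > 29, search left half
lo=0, hi=3, mid=1, arr[mid]=13
13 < 29, search right half
lo=2, hi=3, mid=2, arr[mid]=18
18 < 29, search right half
lo=3, hi=3, mid=3, arr[mid]=29
arr[3] == 29, found at index 3
= 3


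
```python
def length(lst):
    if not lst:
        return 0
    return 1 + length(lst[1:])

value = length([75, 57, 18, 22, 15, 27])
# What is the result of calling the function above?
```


length([75, 57, 18, 22, 15, 27])
= 1 + length([57, 18, 22, 15, 27])
= 1 + 1 + length([18, 22, 15, 27])
= 1 + 1 + 1 + length([22, 15, 27])
= 1 + 1 + 1 + 1 + length([15, 27])
= 1 + 1 + 1 + 1 + 1 + length([27])
= 1 + 1 + 1 + 1 + 1 + 1 + length([])
= 1 + 1 + 1 + 1 + 1 + 1 + 0
= 6


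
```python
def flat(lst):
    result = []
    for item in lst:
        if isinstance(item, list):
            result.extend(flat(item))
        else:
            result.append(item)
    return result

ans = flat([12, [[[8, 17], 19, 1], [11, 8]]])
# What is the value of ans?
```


flat([12, [[[8, 17], 19, 1], [11, 8]]])
Processing each element:
  12 is not a list -> append 12
  [[[8, 17], 19, 1], [11, 8]] is a list -> flat recursively -> [8, 17, 19, 1, 11, 8]
= [12, 8, 17, 19, 1, 11, 8]


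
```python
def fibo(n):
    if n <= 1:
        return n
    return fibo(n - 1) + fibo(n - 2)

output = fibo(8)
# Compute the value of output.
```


fibo(8)
= fibo(7) + fibo(6)
= (fibo(6) + fibo(5)) + fibo(6)
Computing bottom-up: fibo(0)=0, fibo(1)=1, fibo(2)=1, fibo(3)=2, fibo(4)=3, fibo(5)=5, fibo(6)=8, fibo(7)=13, fibo(8)=21
= 21


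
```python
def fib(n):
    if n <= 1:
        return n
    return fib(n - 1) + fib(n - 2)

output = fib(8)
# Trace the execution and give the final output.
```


fib(8)
= fib(7) + fib(6)
= (fib(6) + fib(5)) + fib(6)
Computing bottom-up: fib(0)=0, fib(1)=1, fib(2)=1, fib(3)=2, fib(4)=3, fib(5)=5, fib(6)=8, fib(7)=13, fib(8)=21
= 21


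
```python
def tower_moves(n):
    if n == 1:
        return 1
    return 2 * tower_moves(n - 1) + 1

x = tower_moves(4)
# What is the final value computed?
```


tower_moves(4)
= 2 * tower_moves(3) + 1
= 2 * (2 * tower_moves(2) + 1) + 1
= 2 * (2 * (2 * tower_moves(1) + 1) + 1) + 1
Now compute bottom-up:
tower_moves(1) = 1
tower_moves(2) = 2 * 1 + 1 = 3
tower_moves(3) = 2 * 3 + 1 = 7
tower_moves(4) = 2 * 7 + 1 = 15
= 15


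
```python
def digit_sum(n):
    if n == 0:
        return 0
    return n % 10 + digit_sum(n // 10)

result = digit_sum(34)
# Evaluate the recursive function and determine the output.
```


digit_sum(34)
= 4 + digit_sum(3)
= 4 + 3 + digit_sum(0)
= 4 + 3 + 0
= 7


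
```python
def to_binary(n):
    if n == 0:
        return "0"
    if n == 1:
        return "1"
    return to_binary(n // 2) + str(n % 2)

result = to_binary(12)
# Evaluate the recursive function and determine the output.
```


to_binary(12)
= to_binary(6) + "0"
= to_binary(3) + "0" + "0"
= to_binary(1) + "1" + "0" + "0"
= "1" + "1" + "0" + "0"
= "1100"


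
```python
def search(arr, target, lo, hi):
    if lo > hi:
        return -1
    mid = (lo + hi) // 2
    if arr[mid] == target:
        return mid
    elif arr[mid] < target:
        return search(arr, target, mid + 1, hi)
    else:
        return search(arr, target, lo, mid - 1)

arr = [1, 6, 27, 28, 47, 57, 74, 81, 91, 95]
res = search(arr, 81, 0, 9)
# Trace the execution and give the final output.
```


search(arr, 81, 0, 9)
lo=0, hi=9, mid=4, arr[mid]=47
47 < 81, search right half
lo=5, hi=9, mid=7, arr[mid]=81
arr[7] == 81, found at index 7
= 7


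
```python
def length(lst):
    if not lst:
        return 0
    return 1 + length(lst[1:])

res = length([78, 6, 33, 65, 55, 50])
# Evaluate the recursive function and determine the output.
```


length([78, 6, 33, 65, 55, 50])
= 1 + length([6, 33, 65, 55, 50])
= 1 + 1 + length([33, 65, 55, 50])
= 1 + 1 + 1 + length([65, 55, 50])
= 1 + 1 + 1 + 1 + length([55, 50])
= 1 + 1 + 1 + 1 + 1 + length([50])
= 1 + 1 + 1 + 1 + 1 + 1 + length([])
= 1 + 1 + 1 + 1 + 1 + 1 + 0
= 6


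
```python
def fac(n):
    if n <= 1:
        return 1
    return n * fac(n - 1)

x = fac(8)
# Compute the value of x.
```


fac(8)
= 8 * fac(7)
= 8 * 7 * fac(6)
= 8 * 7 * 6 * fac(5)
= 8 * 7 * 6 * 5 * fac(4)
= 8 * 7 * 6 * 5 * 4 * fac(3)
= 8 * 7 * 6 * 5 * 4 * 3 * fac(2)
= 8 * 7 * 6 * 5 * 4 * 3 * 2 * fac(1)
= 8 * 7 * 6 * 5 * 4 * 3 * 2 * 1
= 40320


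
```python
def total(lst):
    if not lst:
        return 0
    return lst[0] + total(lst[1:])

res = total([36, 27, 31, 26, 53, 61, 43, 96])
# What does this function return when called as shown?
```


total([36, 27, 31, 26, 53, 61, 43, 96])
= 36 + total([27, 31, 26, 53, 61, 43, 96])
= 36 + 27 + total([31, 26, 53, 61, 43, 96])
= 36 + 27 + 31 + total([26, 53, 61, 43, 96])
= 36 + 27 + 31 + 26 + total([53, 61, 43, 96])
= 36 + 27 + 31 + 26 + 53 + total([61, 43, 96])
= 36 + 27 + 31 + 26 + 53 + 61 + total([43, 96])
= 36 + 27 + 31 + 26 + 53 + 61 + 43 + total([96])
= 36 + 27 + 31 + 26 + 53 + 61 + 43 + 96 + total([])
= 36 + 27 + 31 + 26 + 53 + 61 + 43 + 96 + 0
= 373
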